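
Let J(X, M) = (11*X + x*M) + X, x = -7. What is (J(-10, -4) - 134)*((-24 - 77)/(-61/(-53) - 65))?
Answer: -604889/1692 ≈ -357.50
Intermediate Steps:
J(X, M) = -7*M + 12*X (J(X, M) = (11*X - 7*M) + X = (-7*M + 11*X) + X = -7*M + 12*X)
(J(-10, -4) - 134)*((-24 - 77)/(-61/(-53) - 65)) = ((-7*(-4) + 12*(-10)) - 134)*((-24 - 77)/(-61/(-53) - 65)) = ((28 - 120) - 134)*(-101/(-61*(-1/53) - 65)) = (-92 - 134)*(-101/(61/53 - 65)) = -(-22826)/(-3384/53) = -(-22826)*(-53)/3384 = -226*5353/3384 = -604889/1692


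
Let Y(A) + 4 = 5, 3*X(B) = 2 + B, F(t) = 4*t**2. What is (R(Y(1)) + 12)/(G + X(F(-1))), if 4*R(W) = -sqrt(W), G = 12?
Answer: 47/56 ≈ 0.83929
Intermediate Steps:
X(B) = 2/3 + B/3 (X(B) = (2 + B)/3 = 2/3 + B/3)
Y(A) = 1 (Y(A) = -4 + 5 = 1)
R(W) = -sqrt(W)/4 (R(W) = (-sqrt(W))/4 = -sqrt(W)/4)
(R(Y(1)) + 12)/(G + X(F(-1))) = (-sqrt(1)/4 + 12)/(12 + (2/3 + (4*(-1)**2)/3)) = (-1/4*1 + 12)/(12 + (2/3 + (4*1)/3)) = (-1/4 + 12)/(12 + (2/3 + (1/3)*4)) = (47/4)/(12 + (2/3 + 4/3)) = (47/4)/(12 + 2) = (47/4)/14 = (1/14)*(47/4) = 47/56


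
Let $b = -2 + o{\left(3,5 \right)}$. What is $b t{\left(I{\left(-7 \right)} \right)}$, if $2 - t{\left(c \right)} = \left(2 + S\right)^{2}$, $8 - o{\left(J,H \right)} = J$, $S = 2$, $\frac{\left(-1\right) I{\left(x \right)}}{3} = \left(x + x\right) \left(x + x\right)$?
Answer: $-42$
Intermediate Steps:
$I{\left(x \right)} = - 12 x^{2}$ ($I{\left(x \right)} = - 3 \left(x + x\right) \left(x + x\right) = - 3 \cdot 2 x 2 x = - 3 \cdot 4 x^{2} = - 12 x^{2}$)
$o{\left(J,H \right)} = 8 - J$
$t{\left(c \right)} = -14$ ($t{\left(c \right)} = 2 - \left(2 + 2\right)^{2} = 2 - 4^{2} = 2 - 16 = -14$)
$b = 3$ ($b = -2 + \left(8 - 3\right) = -2 + 5 = 3$)
$b t{\left(I{\left(-7 \right)} \right)} = 3 \left(-14\right) = -42$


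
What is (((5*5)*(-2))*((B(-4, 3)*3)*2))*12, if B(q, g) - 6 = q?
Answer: -7200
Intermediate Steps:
B(q, g) = 6 + q
(((5*5)*(-2))*((B(-4, 3)*3)*2))*12 = (((5*5)*(-2))*(((6 - 4)*3)*2))*12 = ((25*(-2))*((2*3)*2))*12 = -300*2*12 = -50*12*12 = -600*12 = -7200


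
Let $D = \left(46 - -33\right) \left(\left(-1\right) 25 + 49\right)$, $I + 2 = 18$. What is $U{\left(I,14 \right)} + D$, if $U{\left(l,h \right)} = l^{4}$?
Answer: $67432$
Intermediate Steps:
$I = 16$ ($I = -2 + 18 = 16$)
$D = 1896$ ($D = \left(46 + 33\right) \left(-25 + 49\right) = 79 \cdot 24 = 1896$)
$U{\left(I,14 \right)} + D = 16^{4} + 1896 = 65536 + 1896 = 67432$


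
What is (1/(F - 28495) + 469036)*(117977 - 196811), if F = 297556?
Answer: -3316265079186766/89687 ≈ -3.6976e+10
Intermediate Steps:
(1/(F - 28495) + 469036)*(117977 - 196811) = (1/(297556 - 28495) + 469036)*(117977 - 196811) = (1/269061 + 469036)*(-78834) = (126199295197/269061)*(-78834) = -3316265079186766/89687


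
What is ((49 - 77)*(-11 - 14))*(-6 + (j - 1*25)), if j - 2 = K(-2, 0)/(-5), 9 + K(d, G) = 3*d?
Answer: -18200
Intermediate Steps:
K(d, G) = -9 + 3*d
j = 5 (j = 2 + (-9 + 3*(-2))/(-5) = 2 + (-9 - 6)*(-⅕) = 2 - 15*(-⅕) = 2 + 3 = 5)
((49 - 77)*(-11 - 14))*(-6 + (j - 1*25)) = ((49 - 77)*(-11 - 14))*(-6 + (5 - 1*25)) = (-28*(-25))*(-6 + (5 - 25)) = 700*(-6 - 20) = 700*(-26) = -18200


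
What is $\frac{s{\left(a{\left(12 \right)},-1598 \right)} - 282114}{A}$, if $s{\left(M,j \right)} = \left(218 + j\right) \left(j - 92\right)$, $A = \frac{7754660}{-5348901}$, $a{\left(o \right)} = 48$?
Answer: $- \frac{5482853527743}{3877330} \approx -1.4141 \cdot 10^{6}$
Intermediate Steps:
$A = - \frac{7754660}{5348901}$ ($A = 7754660 \left(- \frac{1}{5348901}\right) = - \frac{7754660}{5348901} \approx -1.4498$)
$s{\left(M,j \right)} = \left(-92 + j\right) \left(218 + j\right)$ ($s{\left(M,j \right)} = \left(218 + j\right) \left(-92 + j\right) = \left(-92 + j\right) \left(218 + j\right)$)
$\frac{s{\left(a{\left(12 \right)},-1598 \right)} - 282114}{A} = \frac{\left(-20056 + \left(-1598\right)^{2} + 126 \left(-1598\right)\right) - 282114}{- \frac{7754660}{5348901}} = \left(\left(-20056 + 2553604 - 201348\right) - 282114\right) \left(- \frac{5348901}{7754660}\right) = \left(2332200 - 282114\right) \left(- \frac{5348901}{7754660}\right) = 2050086 \left(- \frac{5348901}{7754660}\right) = - \frac{5482853527743}{3877330}$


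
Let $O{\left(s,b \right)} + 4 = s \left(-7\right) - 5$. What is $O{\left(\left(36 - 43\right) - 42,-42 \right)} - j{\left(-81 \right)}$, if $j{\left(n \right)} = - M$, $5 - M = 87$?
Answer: $252$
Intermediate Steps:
$M = -82$ ($M = 5 - 87 = -82$)
$j{\left(n \right)} = 82$ ($j{\left(n \right)} = \left(-1\right) \left(-82\right) = 82$)
$O{\left(s,b \right)} = -9 - 7 s$ ($O{\left(s,b \right)} = -4 + \left(s \left(-7\right) - 5\right) = -4 - \left(5 + 7 s\right) = -9 - 7 s$)
$O{\left(\left(36 - 43\right) - 42,-42 \right)} - j{\left(-81 \right)} = \left(-9 - 7 \left(\left(36 - 43\right) - 42\right)\right) - 82 = \left(-9 - 7 \left(-7 - 42\right)\right) - 82 = \left(-9 - -343\right) - 82 = \left(-9 + 343\right) - 82 = 334 - 82 = 252$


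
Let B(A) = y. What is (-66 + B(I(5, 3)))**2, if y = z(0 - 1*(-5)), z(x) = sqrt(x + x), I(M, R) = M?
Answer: (66 - sqrt(10))**2 ≈ 3948.6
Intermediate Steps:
z(x) = sqrt(2)*sqrt(x) (z(x) = sqrt(2*x) = sqrt(2)*sqrt(x))
y = sqrt(10) (y = sqrt(2)*sqrt(0 - 1*(-5)) = sqrt(2)*sqrt(0 + 5) = sqrt(2)*sqrt(5) = sqrt(10) ≈ 3.1623)
B(A) = sqrt(10)
(-66 + B(I(5, 3)))**2 = (-66 + sqrt(10))**2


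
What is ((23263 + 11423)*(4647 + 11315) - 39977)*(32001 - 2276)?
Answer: 16456293712375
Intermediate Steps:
((23263 + 11423)*(4647 + 11315) - 39977)*(32001 - 2276) = (34686*15962 - 39977)*29725 = (553657932 - 39977)*29725 = 553617955*29725 = 16456293712375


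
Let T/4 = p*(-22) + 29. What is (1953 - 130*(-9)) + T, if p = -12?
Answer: 4295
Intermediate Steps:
T = 1172 (T = 4*(-12*(-22) + 29) = 4*(264 + 29) = 4*293 = 1172)
(1953 - 130*(-9)) + T = (1953 - 130*(-9)) + 1172 = (1953 + 1170) + 1172 = 3123 + 1172 = 4295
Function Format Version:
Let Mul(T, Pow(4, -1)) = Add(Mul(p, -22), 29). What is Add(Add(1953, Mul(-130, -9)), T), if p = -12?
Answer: 4295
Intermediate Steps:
T = 1172 (T = Mul(4, Add(Mul(-12, -22), 29)) = Mul(4, Add(264, 29)) = Mul(4, 293) = 1172)
Add(Add(1953, Mul(-130, -9)), T) = Add(Add(1953, Mul(-130, -9)), 1172) = Add(Add(1953, 1170), 1172) = Add(3123, 1172) = 4295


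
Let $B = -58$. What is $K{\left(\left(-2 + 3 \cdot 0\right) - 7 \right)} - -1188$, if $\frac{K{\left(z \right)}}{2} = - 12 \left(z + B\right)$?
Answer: $2796$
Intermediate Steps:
$K{\left(z \right)} = 1392 - 24 z$ ($K{\left(z \right)} = 2 \left(- 12 \left(z - 58\right)\right) = 2 \left(- 12 \left(-58 + z\right)\right) = 2 \left(696 - 12 z\right) = 1392 - 24 z$)
$K{\left(\left(-2 + 3 \cdot 0\right) - 7 \right)} - -1188 = \left(1392 - 24 \left(\left(-2 + 3 \cdot 0\right) - 7\right)\right) - -1188 = \left(1392 - 24 \left(\left(-2 + 0\right) - 7\right)\right) + 1188 = \left(1392 - 24 \left(-2 - 7\right)\right) + 1188 = \left(1392 - -216\right) + 1188 = \left(1392 + 216\right) + 1188 = 1608 + 1188 = 2796$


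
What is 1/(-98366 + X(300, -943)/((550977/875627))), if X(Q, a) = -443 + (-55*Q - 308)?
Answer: -550977/69302844959 ≈ -7.9503e-6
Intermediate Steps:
X(Q, a) = -751 - 55*Q (X(Q, a) = -443 + (-308 - 55*Q) = -751 - 55*Q)
1/(-98366 + X(300, -943)/((550977/875627))) = 1/(-98366 + (-751 - 55*300)/((550977/875627))) = 1/(-98366 + (-751 - 16500)/((550977*(1/875627)))) = 1/(-98366 - 17251/550977/875627) = 1/(-98366 - 17251*875627/550977) = 1/(-98366 - 15105441377/550977) = 1/(-69302844959/550977) = -550977/69302844959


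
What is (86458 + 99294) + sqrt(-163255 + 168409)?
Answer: 185752 + sqrt(5154) ≈ 1.8582e+5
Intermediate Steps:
(86458 + 99294) + sqrt(-163255 + 168409) = 185752 + sqrt(5154)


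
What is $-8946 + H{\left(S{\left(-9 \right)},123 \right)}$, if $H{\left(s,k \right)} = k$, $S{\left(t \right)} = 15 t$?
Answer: $-8823$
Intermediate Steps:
$-8946 + H{\left(S{\left(-9 \right)},123 \right)} = -8946 + 123 = -8823$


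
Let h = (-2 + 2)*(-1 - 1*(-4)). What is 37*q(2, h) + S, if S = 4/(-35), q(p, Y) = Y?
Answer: -4/35 ≈ -0.11429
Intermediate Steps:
h = 0 (h = 0*(-1 + 4) = 0*3 = 0)
S = -4/35 (S = 4*(-1/35) = -4/35 ≈ -0.11429)
37*q(2, h) + S = 37*0 - 4/35 = 0 - 4/35 = -4/35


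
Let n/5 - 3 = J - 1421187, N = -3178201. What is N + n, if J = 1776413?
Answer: -1402056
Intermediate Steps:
n = 1776145 (n = 15 + 5*(1776413 - 1421187) = 15 + 5*355226 = 15 + 1776130 = 1776145)
N + n = -3178201 + 1776145 = -1402056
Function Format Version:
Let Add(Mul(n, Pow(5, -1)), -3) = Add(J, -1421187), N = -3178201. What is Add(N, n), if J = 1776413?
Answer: -1402056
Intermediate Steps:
n = 1776145 (n = Add(15, Mul(5, Add(1776413, -1421187))) = Add(15, Mul(5, 355226)) = Add(15, 1776130) = 1776145)
Add(N, n) = Add(-3178201, 1776145) = -1402056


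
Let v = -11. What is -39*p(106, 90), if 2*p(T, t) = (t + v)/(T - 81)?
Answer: -3081/50 ≈ -61.620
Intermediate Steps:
p(T, t) = (-11 + t)/(2*(-81 + T)) (p(T, t) = ((t - 11)/(T - 81))/2 = ((-11 + t)/(-81 + T))/2 = (-11 + t)/(2*(-81 + T)))
-39*p(106, 90) = -39*(-11 + 90)/(2*(-81 + 106)) = -39*79/(2*25) = -39*79/50 = -3081/50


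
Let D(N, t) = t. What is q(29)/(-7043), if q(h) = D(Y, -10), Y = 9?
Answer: 10/7043 ≈ 0.0014198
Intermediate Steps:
q(h) = -10
q(29)/(-7043) = -10/(-7043) = -10*(-1/7043) = 10/7043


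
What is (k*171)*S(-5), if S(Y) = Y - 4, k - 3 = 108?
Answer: -170829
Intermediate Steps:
k = 111 (k = 3 + 108 = 111)
S(Y) = -4 + Y
(k*171)*S(-5) = (111*171)*(-4 - 5) = 18981*(-9) = -170829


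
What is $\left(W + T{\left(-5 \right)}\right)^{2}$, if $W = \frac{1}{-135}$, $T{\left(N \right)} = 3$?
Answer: $\frac{163216}{18225} \approx 8.9556$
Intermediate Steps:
$W = - \frac{1}{135} \approx -0.0074074$
$\left(W + T{\left(-5 \right)}\right)^{2} = \left(- \frac{1}{135} + 3\right)^{2} = \left(\frac{404}{135}\right)^{2} = \frac{163216}{18225}$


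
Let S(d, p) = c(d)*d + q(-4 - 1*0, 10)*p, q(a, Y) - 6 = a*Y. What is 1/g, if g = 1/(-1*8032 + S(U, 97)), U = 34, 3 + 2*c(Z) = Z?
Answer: -10803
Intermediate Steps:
c(Z) = -3/2 + Z/2
q(a, Y) = 6 + Y*a (q(a, Y) = 6 + a*Y = 6 + Y*a)
S(d, p) = -34*p + d*(-3/2 + d/2) (S(d, p) = (-3/2 + d/2)*d + (6 + 10*(-4 - 1*0))*p = d*(-3/2 + d/2) + (6 + 10*(-4 + 0))*p = d*(-3/2 + d/2) + (6 + 10*(-4))*p = d*(-3/2 + d/2) + (6 - 40)*p = d*(-3/2 + d/2) - 34*p = -34*p + d*(-3/2 + d/2))
g = -1/10803 (g = 1/(-1*8032 + (-34*97 + (½)*34*(-3 + 34))) = 1/(-8032 + (-3298 + (½)*34*31)) = 1/(-8032 + (-3298 + 527)) = 1/(-8032 - 2771) = 1/(-10803) = -1/10803 ≈ -9.2567e-5)
1/g = 1/(-1/10803) = -10803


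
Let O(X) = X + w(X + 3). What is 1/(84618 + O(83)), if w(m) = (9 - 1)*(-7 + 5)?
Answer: 1/84685 ≈ 1.1808e-5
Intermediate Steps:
w(m) = -16 (w(m) = 8*(-2) = -16)
O(X) = -16 + X (O(X) = X - 16 = -16 + X)
1/(84618 + O(83)) = 1/(84618 + (-16 + 83)) = 1/(84618 + 67) = 1/84685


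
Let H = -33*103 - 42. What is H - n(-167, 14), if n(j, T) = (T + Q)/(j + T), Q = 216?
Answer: -526243/153 ≈ -3439.5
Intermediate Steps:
H = -3441 (H = -3399 - 42 = -3441)
n(j, T) = (216 + T)/(T + j) (n(j, T) = (T + 216)/(j + T) = (216 + T)/(T + j))
H - n(-167, 14) = -3441 - (216 + 14)/(14 - 167) = -3441 - 230/(-153) = -3441 - (-1)*230/153 = -3441 - 1*(-230/153) = -3441 + 230/153 = -526243/153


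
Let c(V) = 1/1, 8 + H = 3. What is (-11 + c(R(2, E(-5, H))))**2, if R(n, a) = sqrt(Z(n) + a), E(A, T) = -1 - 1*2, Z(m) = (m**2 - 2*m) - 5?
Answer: 100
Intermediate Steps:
Z(m) = -5 + m**2 - 2*m
H = -5 (H = -8 + 3 = -5)
E(A, T) = -3 (E(A, T) = -1 - 2 = -3)
R(n, a) = sqrt(-5 + a + n**2 - 2*n) (R(n, a) = sqrt((-5 + n**2 - 2*n) + a) = sqrt(-5 + a + n**2 - 2*n))
c(V) = 1
(-11 + c(R(2, E(-5, H))))**2 = (-11 + 1)**2 = (-10)**2 = 100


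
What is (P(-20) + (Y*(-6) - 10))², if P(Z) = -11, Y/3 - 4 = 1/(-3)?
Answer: 7569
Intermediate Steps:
Y = 11 (Y = 12 + 3/(-3) = 12 + 3*(-⅓) = 12 - 1 = 11)
(P(-20) + (Y*(-6) - 10))² = (-11 + (11*(-6) - 10))² = (-11 + (-66 - 10))² = (-11 - 76)² = (-87)² = 7569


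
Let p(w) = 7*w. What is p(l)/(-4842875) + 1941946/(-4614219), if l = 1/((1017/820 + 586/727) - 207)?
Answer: -32830416433234895918/78007696312168340775 ≈ -0.42086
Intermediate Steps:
l = -596140/122181101 (l = 1/((1017*(1/820) + 586*(1/727)) - 207) = 1/((1017/820 + 586/727) - 207) = 1/(1219879/596140 - 207) = 1/(-122181101/596140) = -596140/122181101 ≈ -0.0048791)
p(l)/(-4842875) + 1941946/(-4614219) = (7*(-596140/122181101))/(-4842875) + 1941946/(-4614219) = -596140/17454443*(-1/4842875) + 1941946*(-1/4614219) = 119228/16905937128725 - 1941946/4614219 = -32830416433234895918/78007696312168340775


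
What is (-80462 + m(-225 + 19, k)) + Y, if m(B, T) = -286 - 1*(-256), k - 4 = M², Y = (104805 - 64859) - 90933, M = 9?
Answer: -131479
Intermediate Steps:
Y = -50987 (Y = 39946 - 90933 = -50987)
k = 85 (k = 4 + 9² = 4 + 81 = 85)
m(B, T) = -30 (m(B, T) = -286 + 256 = -30)
(-80462 + m(-225 + 19, k)) + Y = (-80462 - 30) - 50987 = -80492 - 50987 = -131479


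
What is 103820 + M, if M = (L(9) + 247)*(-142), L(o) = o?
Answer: 67468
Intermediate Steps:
M = -36352 (M = (9 + 247)*(-142) = 256*(-142) = -36352)
103820 + M = 103820 - 36352 = 67468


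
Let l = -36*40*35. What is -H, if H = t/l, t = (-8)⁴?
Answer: 128/1575 ≈ 0.081270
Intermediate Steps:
t = 4096
l = -50400 (l = -1440*35 = -50400)
H = -128/1575 (H = 4096/(-50400) = 4096*(-1/50400) = -128/1575 ≈ -0.081270)
-H = -1*(-128/1575) = 128/1575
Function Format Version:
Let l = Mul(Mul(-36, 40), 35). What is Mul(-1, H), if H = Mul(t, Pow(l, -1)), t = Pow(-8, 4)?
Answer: Rational(128, 1575) ≈ 0.081270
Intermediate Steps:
t = 4096
l = -50400 (l = Mul(-1440, 35) = -50400)
H = Rational(-128, 1575) (H = Mul(4096, Pow(-50400, -1)) = Mul(4096, Rational(-1, 50400)) = Rational(-128, 1575) ≈ -0.081270)
Mul(-1, H) = Mul(-1, Rational(-128, 1575)) = Rational(128, 1575)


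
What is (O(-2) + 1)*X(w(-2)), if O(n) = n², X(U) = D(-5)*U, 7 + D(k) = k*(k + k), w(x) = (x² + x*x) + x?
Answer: 1290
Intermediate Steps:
w(x) = x + 2*x² (w(x) = (x² + x²) + x = 2*x² + x = x + 2*x²)
D(k) = -7 + 2*k² (D(k) = -7 + k*(k + k) = -7 + k*(2*k) = -7 + 2*k²)
X(U) = 43*U (X(U) = (-7 + 2*(-5)²)*U = (-7 + 2*25)*U = (-7 + 50)*U = 43*U)
(O(-2) + 1)*X(w(-2)) = ((-2)² + 1)*(43*(-2*(1 + 2*(-2)))) = (4 + 1)*(43*(-2*(1 - 4))) = 5*(43*(-2*(-3))) = 5*(43*6) = 5*258 = 1290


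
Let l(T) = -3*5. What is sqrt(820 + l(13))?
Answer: sqrt(805) ≈ 28.373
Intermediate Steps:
l(T) = -15
sqrt(820 + l(13)) = sqrt(820 - 15) = sqrt(805)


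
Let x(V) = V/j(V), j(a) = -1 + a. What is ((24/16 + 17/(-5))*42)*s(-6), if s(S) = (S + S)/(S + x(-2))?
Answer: -3591/20 ≈ -179.55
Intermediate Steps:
x(V) = V/(-1 + V)
s(S) = 2*S/(⅔ + S) (s(S) = (S + S)/(S - 2/(-1 - 2)) = (2*S)/(S - 2/(-3)) = (2*S)/(S - 2*(-⅓)) = (2*S)/(S + ⅔) = (2*S)/(⅔ + S) = 2*S/(⅔ + S))
((24/16 + 17/(-5))*42)*s(-6) = ((24/16 + 17/(-5))*42)*(6*(-6)/(2 + 3*(-6))) = ((24*(1/16) + 17*(-⅕))*42)*(6*(-6)/(2 - 18)) = ((3/2 - 17/5)*42)*(6*(-6)/(-16)) = (-19/10*42)*(6*(-6)*(-1/16)) = -399/5*9/4 = -3591/20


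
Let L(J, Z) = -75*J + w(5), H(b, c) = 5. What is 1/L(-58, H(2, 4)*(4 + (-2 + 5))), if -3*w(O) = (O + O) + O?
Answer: 1/4345 ≈ 0.00023015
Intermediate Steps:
w(O) = -O (w(O) = -((O + O) + O)/3 = -(2*O + O)/3 = -O)
L(J, Z) = -5 - 75*J (L(J, Z) = -75*J - 1*5 = -75*J - 5 = -5 - 75*J)
1/L(-58, H(2, 4)*(4 + (-2 + 5))) = 1/(-5 - 75*(-58)) = 1/(-5 + 4350) = 1/4345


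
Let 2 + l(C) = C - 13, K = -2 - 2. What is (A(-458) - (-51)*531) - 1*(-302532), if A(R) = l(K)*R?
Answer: 338315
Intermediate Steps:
K = -4
l(C) = -15 + C (l(C) = -2 + (C - 13) = -2 + (-13 + C) = -15 + C)
A(R) = -19*R (A(R) = (-15 - 4)*R = -19*R)
(A(-458) - (-51)*531) - 1*(-302532) = (-19*(-458) - (-51)*531) - 1*(-302532) = (8702 - 1*(-27081)) + 302532 = (8702 + 27081) + 302532 = 35783 + 302532 = 338315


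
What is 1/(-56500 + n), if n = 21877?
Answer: -1/34623 ≈ -2.8883e-5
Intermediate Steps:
1/(-56500 + n) = 1/(-56500 + 21877) = 1/(-34623) = -1/34623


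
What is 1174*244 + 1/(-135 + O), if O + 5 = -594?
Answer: 210258703/734 ≈ 2.8646e+5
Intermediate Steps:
O = -599 (O = -5 - 594 = -599)
1174*244 + 1/(-135 + O) = 1174*244 + 1/(-135 - 599) = 286456 + 1/(-734) = 286456 - 1/734 = 210258703/734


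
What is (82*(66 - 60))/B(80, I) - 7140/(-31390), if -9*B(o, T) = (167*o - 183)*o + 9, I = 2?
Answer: 738777174/3309036491 ≈ 0.22326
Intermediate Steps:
B(o, T) = -1 - o*(-183 + 167*o)/9 (B(o, T) = -((167*o - 183)*o + 9)/9 = -((-183 + 167*o)*o + 9)/9 = -(o*(-183 + 167*o) + 9)/9 = -(9 + o*(-183 + 167*o))/9 = -1 - o*(-183 + 167*o)/9)
(82*(66 - 60))/B(80, I) - 7140/(-31390) = (82*(66 - 60))/(-1 - 167/9*80² + (61/3)*80) - 7140/(-31390) = (82*6)/(-1 - 167/9*6400 + 4880/3) - 7140*(-1/31390) = 492/(-1 - 1068800/9 + 4880/3) + 714/3139 = 492/(-1054169/9) + 714/3139 = 492*(-9/1054169) + 714/3139 = -4428/1054169 + 714/3139 = 738777174/3309036491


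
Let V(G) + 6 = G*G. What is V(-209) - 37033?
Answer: 6642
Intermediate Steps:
V(G) = -6 + G**2 (V(G) = -6 + G*G = -6 + G**2)
V(-209) - 37033 = (-6 + (-209)**2) - 37033 = (-6 + 43681) - 37033 = 43675 - 37033 = 6642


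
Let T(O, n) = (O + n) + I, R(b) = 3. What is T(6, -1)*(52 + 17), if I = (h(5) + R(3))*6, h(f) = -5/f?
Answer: 1173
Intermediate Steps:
I = 12 (I = (-5/5 + 3)*6 = (-5*⅕ + 3)*6 = (-1 + 3)*6 = 2*6 = 12)
T(O, n) = 12 + O + n (T(O, n) = (O + n) + 12 = 12 + O + n)
T(6, -1)*(52 + 17) = (12 + 6 - 1)*(52 + 17) = 17*69 = 1173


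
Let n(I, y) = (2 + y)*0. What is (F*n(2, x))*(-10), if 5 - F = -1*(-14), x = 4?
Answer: 0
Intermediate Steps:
F = -9 (F = 5 - (-1)*(-14) = 5 - 1*14 = 5 - 14 = -9)
n(I, y) = 0
(F*n(2, x))*(-10) = -9*0*(-10) = 0*(-10) = 0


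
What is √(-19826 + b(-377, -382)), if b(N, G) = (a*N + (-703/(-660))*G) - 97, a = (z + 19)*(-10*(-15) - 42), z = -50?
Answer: √135239219610/330 ≈ 1114.4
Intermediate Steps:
a = -3348 (a = (-50 + 19)*(-10*(-15) - 42) = -31*(150 - 42) = -31*108 = -3348)
b(N, G) = -97 - 3348*N + 703*G/660 (b(N, G) = (-3348*N + (-703/(-660))*G) - 97 = (-3348*N + (-703*(-1/660))*G) - 97 = (-3348*N + 703*G/660) - 97 = -97 - 3348*N + 703*G/660)
√(-19826 + b(-377, -382)) = √(-19826 + (-97 - 3348*(-377) + (703/660)*(-382))) = √(-19826 + (-97 + 1262196 - 134273/330)) = √(-19826 + 416358397/330) = √(409815817/330) = √135239219610/330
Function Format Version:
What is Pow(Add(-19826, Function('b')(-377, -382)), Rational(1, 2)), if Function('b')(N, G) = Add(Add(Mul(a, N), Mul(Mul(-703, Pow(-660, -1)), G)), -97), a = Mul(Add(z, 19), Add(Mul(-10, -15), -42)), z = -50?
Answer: Mul(Rational(1, 330), Pow(135239219610, Rational(1, 2))) ≈ 1114.4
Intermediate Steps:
a = -3348 (a = Mul(Add(-50, 19), Add(Mul(-10, -15), -42)) = Mul(-31, Add(150, -42)) = Mul(-31, 108) = -3348)
Function('b')(N, G) = Add(-97, Mul(-3348, N), Mul(Rational(703, 660), G)) (Function('b')(N, G) = Add(Add(Mul(-3348, N), Mul(Mul(-703, Pow(-660, -1)), G)), -97) = Add(Add(Mul(-3348, N), Mul(Mul(-703, Rational(-1, 660)), G)), -97) = Add(Add(Mul(-3348, N), Mul(Rational(703, 660), G)), -97) = Add(-97, Mul(-3348, N), Mul(Rational(703, 660), G)))
Pow(Add(-19826, Function('b')(-377, -382)), Rational(1, 2)) = Pow(Add(-19826, Add(-97, Mul(-3348, -377), Mul(Rational(703, 660), -382))), Rational(1, 2)) = Pow(Add(-19826, Add(-97, 1262196, Rational(-134273, 330))), Rational(1, 2)) = Pow(Add(-19826, Rational(416358397, 330)), Rational(1, 2)) = Pow(Rational(409815817, 330), Rational(1, 2)) = Mul(Rational(1, 330), Pow(135239219610, Rational(1, 2)))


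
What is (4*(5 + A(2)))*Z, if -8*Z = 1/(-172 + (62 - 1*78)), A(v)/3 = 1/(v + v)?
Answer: 23/1504 ≈ 0.015293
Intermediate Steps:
A(v) = 3/(2*v) (A(v) = 3/(v + v) = 3/((2*v)) = 3*(1/(2*v)) = 3/(2*v))
Z = 1/1504 (Z = -1/(8*(-172 + (62 - 1*78))) = -1/(8*(-172 + (62 - 78))) = -1/(8*(-172 - 16)) = -1/8/(-188) = -1/8*(-1/188) = 1/1504 ≈ 0.00066489)
(4*(5 + A(2)))*Z = (4*(5 + (3/2)/2))*(1/1504) = (4*(5 + (3/2)*(1/2)))*(1/1504) = (4*(5 + 3/4))*(1/1504) = (4*(23/4))*(1/1504) = 23*(1/1504) = 23/1504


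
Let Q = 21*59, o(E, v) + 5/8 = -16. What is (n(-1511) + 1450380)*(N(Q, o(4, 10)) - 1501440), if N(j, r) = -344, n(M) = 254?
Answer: -2178538931056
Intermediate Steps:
o(E, v) = -133/8 (o(E, v) = -5/8 - 16 = -133/8)
Q = 1239
(n(-1511) + 1450380)*(N(Q, o(4, 10)) - 1501440) = (254 + 1450380)*(-344 - 1501440) = 1450634*(-1501784) = -2178538931056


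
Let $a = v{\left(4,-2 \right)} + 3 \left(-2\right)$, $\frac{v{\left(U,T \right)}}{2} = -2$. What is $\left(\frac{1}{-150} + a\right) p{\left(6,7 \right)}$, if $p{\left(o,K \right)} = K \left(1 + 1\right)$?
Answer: $- \frac{10507}{75} \approx -140.09$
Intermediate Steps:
$v{\left(U,T \right)} = -4$ ($v{\left(U,T \right)} = 2 \left(-2\right) = -4$)
$a = -10$ ($a = -4 + 3 \left(-2\right) = -4 - 6 = -10$)
$p{\left(o,K \right)} = 2 K$ ($p{\left(o,K \right)} = K 2 = 2 K$)
$\left(\frac{1}{-150} + a\right) p{\left(6,7 \right)} = \left(\frac{1}{-150} - 10\right) 2 \cdot 7 = \left(- \frac{1}{150} - 10\right) 14 = \left(- \frac{1501}{150}\right) 14 = - \frac{10507}{75}$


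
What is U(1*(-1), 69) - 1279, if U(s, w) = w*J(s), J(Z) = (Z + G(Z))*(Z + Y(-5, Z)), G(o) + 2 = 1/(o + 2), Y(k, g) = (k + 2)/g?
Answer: -1555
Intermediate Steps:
Y(k, g) = (2 + k)/g
G(o) = -2 + 1/(2 + o) (G(o) = -2 + 1/(o + 2) = -2 + 1/(2 + o))
J(Z) = (Z - 3/Z)*(Z + (-3 - 2*Z)/(2 + Z)) (J(Z) = (Z + (-3 - 2*Z)/(2 + Z))*(Z + (2 - 5)/Z) = (Z + (-3 - 2*Z)/(2 + Z))*(Z - 3/Z) = (Z - 3/Z)*(Z + (-3 - 2*Z)/(2 + Z)))
U(s, w) = w*(9 + s⁴ - 6*s²)/(s*(2 + s)) (U(s, w) = w*((9 + s⁴ - 6*s²)/(s*(2 + s))) = w*(9 + s⁴ - 6*s²)/(s*(2 + s)))
U(1*(-1), 69) - 1279 = 69*(9 + (1*(-1))⁴ - 6*1²)/(((1*(-1)))*(2 + 1*(-1))) - 1279 = 69*(9 + (-1)⁴ - 6*(-1)²)/(-1*(2 - 1)) - 1279 = 69*(-1)*(9 + 1 - 6*1)/1 - 1279 = 69*(-1)*1*(9 + 1 - 6) - 1279 = 69*(-1)*1*4 - 1279 = -276 - 1279 = -1555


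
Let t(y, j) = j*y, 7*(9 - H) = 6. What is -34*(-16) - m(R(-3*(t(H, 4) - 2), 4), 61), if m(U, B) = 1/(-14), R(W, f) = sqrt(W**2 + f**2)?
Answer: 7617/14 ≈ 544.07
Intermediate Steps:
H = 57/7 (H = 9 - 1/7*6 = 9 - 6/7 = 57/7 ≈ 8.1429)
m(U, B) = -1/14
-34*(-16) - m(R(-3*(t(H, 4) - 2), 4), 61) = -34*(-16) - 1*(-1/14) = 544 + 1/14 = 7617/14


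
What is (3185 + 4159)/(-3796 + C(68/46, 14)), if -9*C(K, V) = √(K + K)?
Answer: -12984096528/6711278635 + 33048*√391/6711278635 ≈ -1.9346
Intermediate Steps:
C(K, V) = -√2*√K/9 (C(K, V) = -√(K + K)/9 = -√2*√K/9)
(3185 + 4159)/(-3796 + C(68/46, 14)) = (3185 + 4159)/(-3796 - √2*√(68/46)/9) = 7344/(-3796 - √2*√(68*(1/46))/9) = 7344/(-3796 - √2*√(34/23)/9) = 7344/(-3796 - √2*√782/23/9) = 7344/(-3796 - 2*√391/207)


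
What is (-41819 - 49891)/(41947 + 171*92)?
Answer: -91710/57679 ≈ -1.5900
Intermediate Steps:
(-41819 - 49891)/(41947 + 171*92) = -91710/(41947 + 15732) = -91710/57679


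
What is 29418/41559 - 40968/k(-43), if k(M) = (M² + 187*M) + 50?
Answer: 313879078/42542563 ≈ 7.3780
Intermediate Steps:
k(M) = 50 + M² + 187*M
29418/41559 - 40968/k(-43) = 29418/41559 - 40968/(50 + (-43)² + 187*(-43)) = 29418*(1/41559) - 40968/(50 + 1849 - 8041) = 9806/13853 - 40968/(-6142) = 9806/13853 - 40968*(-1/6142) = 9806/13853 + 20484/3071 = 313879078/42542563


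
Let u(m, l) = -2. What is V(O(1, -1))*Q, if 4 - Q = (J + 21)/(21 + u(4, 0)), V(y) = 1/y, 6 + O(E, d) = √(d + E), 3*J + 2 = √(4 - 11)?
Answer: -167/342 + I*√7/342 ≈ -0.4883 + 0.0077361*I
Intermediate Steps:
J = -⅔ + I*√7/3 (J = -⅔ + √(4 - 11)/3 = -⅔ + √(-7)/3 = -⅔ + (I*√7)/3 = -⅔ + I*√7/3 ≈ -0.66667 + 0.88192*I)
O(E, d) = -6 + √(E + d) (O(E, d) = -6 + √(d + E) = -6 + √(E + d))
Q = 167/57 - I*√7/57 (Q = 4 - ((-⅔ + I*√7/3) + 21)/(21 - 2) = 4 - (61/3 + I*√7/3)/19 = 4 - (61/57 + I*√7/57) = 4 + (-61/57 - I*√7/57) = 167/57 - I*√7/57 ≈ 2.9298 - 0.046417*I)
V(O(1, -1))*Q = (167/57 - I*√7/57)/(-6 + √(1 - 1)) = (167/57 - I*√7/57)/(-6 + √0) = (167/57 - I*√7/57)/(-6 + 0) = (167/57 - I*√7/57)/(-6) = -(167/57 - I*√7/57)/6 = -167/342 + I*√7/342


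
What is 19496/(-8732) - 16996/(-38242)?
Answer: -74644620/41741143 ≈ -1.7883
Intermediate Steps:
19496/(-8732) - 16996/(-38242) = 19496*(-1/8732) - 16996*(-1/38242) = -4874/2183 + 8498/19121 = -74644620/41741143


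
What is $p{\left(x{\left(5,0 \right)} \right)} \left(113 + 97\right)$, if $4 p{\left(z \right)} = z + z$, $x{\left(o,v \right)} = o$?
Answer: $525$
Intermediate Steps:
$p{\left(z \right)} = \frac{z}{2}$ ($p{\left(z \right)} = \frac{z + z}{4} = \frac{2 z}{4} = \frac{z}{2}$)
$p{\left(x{\left(5,0 \right)} \right)} \left(113 + 97\right) = \frac{1}{2} \cdot 5 \left(113 + 97\right) = \frac{5}{2} \cdot 210 = 525$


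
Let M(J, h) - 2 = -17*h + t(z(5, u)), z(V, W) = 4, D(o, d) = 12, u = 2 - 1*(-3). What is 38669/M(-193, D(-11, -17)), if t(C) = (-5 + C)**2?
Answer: -38669/201 ≈ -192.38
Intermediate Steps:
u = 5 (u = 2 + 3 = 5)
M(J, h) = 3 - 17*h (M(J, h) = 2 + (-17*h + (-5 + 4)**2) = 2 + (-17*h + (-1)**2) = 2 + (-17*h + 1) = 2 + (1 - 17*h) = 3 - 17*h)
38669/M(-193, D(-11, -17)) = 38669/(3 - 17*12) = 38669/(3 - 204) = 38669/(-201) = 38669*(-1/201) = -38669/201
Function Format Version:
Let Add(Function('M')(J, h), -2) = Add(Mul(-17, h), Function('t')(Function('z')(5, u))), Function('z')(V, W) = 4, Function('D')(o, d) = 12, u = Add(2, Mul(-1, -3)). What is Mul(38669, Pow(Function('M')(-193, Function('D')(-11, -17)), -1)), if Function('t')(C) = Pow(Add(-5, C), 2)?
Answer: Rational(-38669, 201) ≈ -192.38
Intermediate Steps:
u = 5 (u = Add(2, 3) = 5)
Function('M')(J, h) = Add(3, Mul(-17, h)) (Function('M')(J, h) = Add(2, Add(Mul(-17, h), Pow(Add(-5, 4), 2))) = Add(2, Add(Mul(-17, h), Pow(-1, 2))) = Add(2, Add(Mul(-17, h), 1)) = Add(2, Add(1, Mul(-17, h))) = Add(3, Mul(-17, h)))
Mul(38669, Pow(Function('M')(-193, Function('D')(-11, -17)), -1)) = Mul(38669, Pow(Add(3, Mul(-17, 12)), -1)) = Mul(38669, Pow(Add(3, -204), -1)) = Mul(38669, Pow(-201, -1)) = Mul(38669, Rational(-1, 201)) = Rational(-38669, 201)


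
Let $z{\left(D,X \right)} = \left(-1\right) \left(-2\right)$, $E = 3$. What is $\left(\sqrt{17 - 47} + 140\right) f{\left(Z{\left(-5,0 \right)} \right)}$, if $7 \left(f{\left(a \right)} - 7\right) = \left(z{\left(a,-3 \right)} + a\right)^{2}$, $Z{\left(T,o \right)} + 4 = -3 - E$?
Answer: $2260 + \frac{113 i \sqrt{30}}{7} \approx 2260.0 + 88.418 i$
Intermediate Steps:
$z{\left(D,X \right)} = 2$
$Z{\left(T,o \right)} = -10$ ($Z{\left(T,o \right)} = -4 - 6 = -10$)
$f{\left(a \right)} = 7 + \frac{\left(2 + a\right)^{2}}{7}$
$\left(\sqrt{17 - 47} + 140\right) f{\left(Z{\left(-5,0 \right)} \right)} = \left(\sqrt{17 - 47} + 140\right) \left(7 + \frac{\left(2 - 10\right)^{2}}{7}\right) = \left(\sqrt{-30} + 140\right) \left(7 + \frac{\left(-8\right)^{2}}{7}\right) = \left(i \sqrt{30} + 140\right) \left(7 + \frac{1}{7} \cdot 64\right) = \left(140 + i \sqrt{30}\right) \left(7 + \frac{64}{7}\right) = \left(140 + i \sqrt{30}\right) \frac{113}{7} = 2260 + \frac{113 i \sqrt{30}}{7}$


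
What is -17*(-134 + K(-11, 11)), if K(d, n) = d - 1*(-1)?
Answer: 2448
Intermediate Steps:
K(d, n) = 1 + d (K(d, n) = d + 1 = 1 + d)
-17*(-134 + K(-11, 11)) = -17*(-134 + (1 - 11)) = -17*(-134 - 10) = -17*(-144) = 2448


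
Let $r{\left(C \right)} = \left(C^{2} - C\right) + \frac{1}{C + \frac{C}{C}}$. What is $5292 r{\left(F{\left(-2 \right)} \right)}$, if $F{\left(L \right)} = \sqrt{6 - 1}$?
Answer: $25137 - 3969 \sqrt{5} \approx 16262.0$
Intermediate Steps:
$F{\left(L \right)} = \sqrt{5}$
$r{\left(C \right)} = C^{2} + \frac{1}{1 + C} - C$ ($r{\left(C \right)} = \left(C^{2} - C\right) + \frac{1}{C + 1} = \left(C^{2} - C\right) + \frac{1}{1 + C} = C^{2} + \frac{1}{1 + C} - C$)
$5292 r{\left(F{\left(-2 \right)} \right)} = 5292 \frac{1 + \left(\sqrt{5}\right)^{3} - \sqrt{5}}{1 + \sqrt{5}} = 5292 \frac{1 + 5 \sqrt{5} - \sqrt{5}}{1 + \sqrt{5}} = 5292 \frac{1 + 4 \sqrt{5}}{1 + \sqrt{5}} = \frac{5292 \left(1 + 4 \sqrt{5}\right)}{1 + \sqrt{5}}$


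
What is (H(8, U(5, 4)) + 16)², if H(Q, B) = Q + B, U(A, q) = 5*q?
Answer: 1936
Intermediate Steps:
H(Q, B) = B + Q
(H(8, U(5, 4)) + 16)² = ((5*4 + 8) + 16)² = ((20 + 8) + 16)² = (28 + 16)² = 44² = 1936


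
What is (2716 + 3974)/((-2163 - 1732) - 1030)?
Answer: -1338/985 ≈ -1.3584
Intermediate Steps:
(2716 + 3974)/((-2163 - 1732) - 1030) = 6690/(-3895 - 1030) = 6690/(-4925) = 6690*(-1/4925) = -1338/985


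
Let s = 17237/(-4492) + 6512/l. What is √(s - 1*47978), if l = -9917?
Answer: 25*I*√38087540574758831/22273582 ≈ 219.05*I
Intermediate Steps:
s = -200191233/44547164 (s = 17237/(-4492) + 6512/(-9917) = 17237*(-1/4492) + 6512*(-1/9917) = -17237/4492 - 6512/9917 = -200191233/44547164 ≈ -4.4939)
√(s - 1*47978) = √(-200191233/44547164 - 1*47978) = √(-200191233/44547164 - 47978) = √(-2137484025625/44547164) = 25*I*√38087540574758831/22273582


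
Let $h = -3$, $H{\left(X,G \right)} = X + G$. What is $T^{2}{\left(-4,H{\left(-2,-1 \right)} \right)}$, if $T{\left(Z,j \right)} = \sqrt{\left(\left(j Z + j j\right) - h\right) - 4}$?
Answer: $20$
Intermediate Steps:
$H{\left(X,G \right)} = G + X$
$T{\left(Z,j \right)} = \sqrt{-1 + j^{2} + Z j}$ ($T{\left(Z,j \right)} = \sqrt{\left(\left(j Z + j j\right) - -3\right) - 4} = \sqrt{\left(\left(Z j + j^{2}\right) + 3\right) - 4} = \sqrt{\left(\left(j^{2} + Z j\right) + 3\right) - 4} = \sqrt{\left(3 + j^{2} + Z j\right) - 4} = \sqrt{-1 + j^{2} + Z j}$)
$T^{2}{\left(-4,H{\left(-2,-1 \right)} \right)} = \left(\sqrt{-1 + \left(-1 - 2\right)^{2} - 4 \left(-1 - 2\right)}\right)^{2} = \left(\sqrt{-1 + \left(-3\right)^{2} - -12}\right)^{2} = \left(\sqrt{-1 + 9 + 12}\right)^{2} = \left(\sqrt{20}\right)^{2} = \left(2 \sqrt{5}\right)^{2} = 20$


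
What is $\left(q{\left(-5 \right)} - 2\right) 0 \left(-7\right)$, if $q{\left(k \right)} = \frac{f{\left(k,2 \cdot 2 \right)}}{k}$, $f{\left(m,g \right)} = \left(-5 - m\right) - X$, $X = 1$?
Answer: $0$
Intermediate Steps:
$f{\left(m,g \right)} = -6 - m$ ($f{\left(m,g \right)} = \left(-5 - m\right) - 1 = -6 - m$)
$q{\left(k \right)} = \frac{-6 - k}{k}$
$\left(q{\left(-5 \right)} - 2\right) 0 \left(-7\right) = \left(\frac{-6 - -5}{-5} - 2\right) 0 \left(-7\right) = \left(- \frac{-6 + 5}{5} - 2\right) 0 \left(-7\right) = \left(\left(- \frac{1}{5}\right) \left(-1\right) - 2\right) 0 \left(-7\right) = \left(\frac{1}{5} - 2\right) 0 \left(-7\right) = \left(- \frac{9}{5}\right) 0 \left(-7\right) = 0 \left(-7\right) = 0$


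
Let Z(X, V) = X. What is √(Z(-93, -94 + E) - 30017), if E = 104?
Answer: I*√30110 ≈ 173.52*I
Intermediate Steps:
√(Z(-93, -94 + E) - 30017) = √(-93 - 30017) = √(-30110) = I*√30110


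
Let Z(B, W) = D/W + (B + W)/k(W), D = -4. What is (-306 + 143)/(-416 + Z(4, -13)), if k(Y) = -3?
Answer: 2119/5365 ≈ 0.39497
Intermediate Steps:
Z(B, W) = -4/W - B/3 - W/3 (Z(B, W) = -4/W + (B + W)/(-3) = -4/W + (B + W)*(-⅓) = -4/W + (-B/3 - W/3) = -4/W - B/3 - W/3)
(-306 + 143)/(-416 + Z(4, -13)) = (-306 + 143)/(-416 + (⅓)*(-12 - 13*(-1*4 - 1*(-13)))/(-13)) = -163/(-416 + (⅓)*(-1/13)*(-12 - 13*(-4 + 13))) = -163/(-416 + (⅓)*(-1/13)*(-12 - 13*9)) = -163/(-416 + (⅓)*(-1/13)*(-12 - 117)) = -163/(-416 + (⅓)*(-1/13)*(-129)) = -163/(-416 + 43/13) = -163/(-5365/13) = -163*(-13/5365) = 2119/5365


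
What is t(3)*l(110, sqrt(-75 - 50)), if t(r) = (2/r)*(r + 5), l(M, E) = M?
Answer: 1760/3 ≈ 586.67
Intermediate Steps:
t(r) = 2*(5 + r)/r (t(r) = (2/r)*(5 + r) = 2*(5 + r)/r)
t(3)*l(110, sqrt(-75 - 50)) = (2 + 10/3)*110 = (16/3)*110 = 1760/3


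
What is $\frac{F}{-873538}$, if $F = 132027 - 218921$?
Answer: $\frac{43447}{436769} \approx 0.099474$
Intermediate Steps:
$F = -86894$ ($F = 132027 - 218921 = -86894$)
$\frac{F}{-873538} = - \frac{86894}{-873538} = \left(-86894\right) \left(- \frac{1}{873538}\right) = \frac{43447}{436769}$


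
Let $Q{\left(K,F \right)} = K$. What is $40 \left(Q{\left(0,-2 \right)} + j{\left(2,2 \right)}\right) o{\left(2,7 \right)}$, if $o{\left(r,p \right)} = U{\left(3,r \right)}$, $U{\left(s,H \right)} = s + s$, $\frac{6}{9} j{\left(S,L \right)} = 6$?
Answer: $2160$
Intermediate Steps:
$j{\left(S,L \right)} = 9$ ($j{\left(S,L \right)} = \frac{3}{2} \cdot 6 = 9$)
$U{\left(s,H \right)} = 2 s$
$o{\left(r,p \right)} = 6$ ($o{\left(r,p \right)} = 2 \cdot 3 = 6$)
$40 \left(Q{\left(0,-2 \right)} + j{\left(2,2 \right)}\right) o{\left(2,7 \right)} = 40 \left(0 + 9\right) 6 = 40 \cdot 9 \cdot 6 = 360 \cdot 6 = 2160$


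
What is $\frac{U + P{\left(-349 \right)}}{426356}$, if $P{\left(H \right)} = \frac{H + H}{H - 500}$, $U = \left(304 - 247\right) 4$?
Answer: $\frac{97135}{180988122} \approx 0.00053669$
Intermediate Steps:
$U = 228$ ($U = 57 \cdot 4 = 228$)
$P{\left(H \right)} = \frac{2 H}{-500 + H}$
$\frac{U + P{\left(-349 \right)}}{426356} = \frac{228 + 2 \left(-349\right) \frac{1}{-500 - 349}}{426356} = \left(228 + 2 \left(-349\right) \frac{1}{-849}\right) \frac{1}{426356} = \left(228 + 2 \left(-349\right) \left(- \frac{1}{849}\right)\right) \frac{1}{426356} = \left(228 + \frac{698}{849}\right) \frac{1}{426356} = \frac{194270}{849} \cdot \frac{1}{426356} = \frac{97135}{180988122}$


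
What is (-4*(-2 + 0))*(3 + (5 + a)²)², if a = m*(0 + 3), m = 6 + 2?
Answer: 5698688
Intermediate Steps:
m = 8
a = 24 (a = 8*(0 + 3) = 8*3 = 24)
(-4*(-2 + 0))*(3 + (5 + a)²)² = (-4*(-2 + 0))*(3 + (5 + 24)²)² = (-4*(-2))*(3 + 29²)² = 8*(3 + 841)² = 8*844² = 8*712336 = 5698688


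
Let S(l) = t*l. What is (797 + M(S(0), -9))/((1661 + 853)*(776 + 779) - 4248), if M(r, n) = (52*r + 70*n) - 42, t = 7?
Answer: 125/3905022 ≈ 3.2010e-5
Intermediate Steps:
S(l) = 7*l
M(r, n) = -42 + 52*r + 70*n
(797 + M(S(0), -9))/((1661 + 853)*(776 + 779) - 4248) = (797 + (-42 + 52*(7*0) + 70*(-9)))/((1661 + 853)*(776 + 779) - 4248) = (797 + (-42 + 52*0 - 630))/(2514*1555 - 4248) = (797 + (-42 + 0 - 630))/(3909270 - 4248) = (797 - 672)/3905022 = 125*(1/3905022) = 125/3905022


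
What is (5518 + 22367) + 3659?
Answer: 31544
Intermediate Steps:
(5518 + 22367) + 3659 = 27885 + 3659 = 31544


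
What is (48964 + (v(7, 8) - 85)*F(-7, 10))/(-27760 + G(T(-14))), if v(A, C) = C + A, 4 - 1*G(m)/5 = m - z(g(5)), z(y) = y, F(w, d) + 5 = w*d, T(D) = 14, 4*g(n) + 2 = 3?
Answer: -216856/111235 ≈ -1.9495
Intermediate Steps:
g(n) = ¼ (g(n) = -½ + (¼)*3 = -½ + ¾ = ¼)
F(w, d) = -5 + d*w (F(w, d) = -5 + w*d = -5 + d*w)
G(m) = 85/4 - 5*m (G(m) = 20 - 5*(m - 1*¼) = 20 - 5*(m - ¼) = 20 - 5*(-¼ + m) = 20 + (5/4 - 5*m) = 85/4 - 5*m)
v(A, C) = A + C
(48964 + (v(7, 8) - 85)*F(-7, 10))/(-27760 + G(T(-14))) = (48964 + ((7 + 8) - 85)*(-5 + 10*(-7)))/(-27760 + (85/4 - 5*14)) = (48964 + (15 - 85)*(-5 - 70))/(-27760 + (85/4 - 70)) = (48964 - 70*(-75))/(-27760 - 195/4) = (48964 + 5250)/(-111235/4) = 54214*(-4/111235) = -216856/111235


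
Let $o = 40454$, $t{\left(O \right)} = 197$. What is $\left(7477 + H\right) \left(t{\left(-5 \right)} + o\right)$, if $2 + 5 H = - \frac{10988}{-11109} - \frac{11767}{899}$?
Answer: $\frac{15171881797378462}{49934955} \approx 3.0383 \cdot 10^{8}$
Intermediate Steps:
$H = - \frac{140815373}{49934955}$ ($H = - \frac{2}{5} + \frac{- \frac{10988}{-11109} - \frac{11767}{899}}{5} = - \frac{2}{5} + \frac{\left(-10988\right) \left(- \frac{1}{11109}\right) - \frac{11767}{899}}{5} = - \frac{2}{5} + \frac{\frac{10988}{11109} - \frac{11767}{899}}{5} = - \frac{2}{5} + \frac{1}{5} \left(- \frac{120841391}{9986991}\right) = - \frac{2}{5} - \frac{120841391}{49934955} = - \frac{140815373}{49934955} \approx -2.82$)
$\left(7477 + H\right) \left(t{\left(-5 \right)} + o\right) = \left(7477 - \frac{140815373}{49934955}\right) \left(197 + 40454\right) = \frac{373222843162}{49934955} \cdot 40651 = \frac{15171881797378462}{49934955}$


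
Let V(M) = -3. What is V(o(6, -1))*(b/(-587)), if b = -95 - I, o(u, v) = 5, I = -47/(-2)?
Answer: -711/1174 ≈ -0.60562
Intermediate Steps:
I = 47/2 (I = -47*(-½) = 47/2 ≈ 23.500)
b = -237/2 (b = -95 - 1*47/2 = -95 - 47/2 = -237/2 ≈ -118.50)
V(o(6, -1))*(b/(-587)) = -(-711)/(2*(-587)) = -(-711)*(-1)/(2*587) = -3*237/1174 = -711/1174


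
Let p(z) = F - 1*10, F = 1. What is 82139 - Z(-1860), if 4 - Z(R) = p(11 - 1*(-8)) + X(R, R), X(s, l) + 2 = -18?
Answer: 82106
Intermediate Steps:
X(s, l) = -20 (X(s, l) = -2 - 18 = -20)
p(z) = -9 (p(z) = 1 - 1*10 = 1 - 10 = -9)
Z(R) = 33 (Z(R) = 4 - (-9 - 20) = 4 - 1*(-29) = 4 + 29 = 33)
82139 - Z(-1860) = 82139 - 1*33 = 82139 - 33 = 82106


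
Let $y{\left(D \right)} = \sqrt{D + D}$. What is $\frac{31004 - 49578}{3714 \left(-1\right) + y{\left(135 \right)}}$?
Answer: $\frac{310738}{62133} + \frac{251 \sqrt{30}}{62133} \approx 5.0233$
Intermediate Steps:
$y{\left(D \right)} = \sqrt{2} \sqrt{D}$ ($y{\left(D \right)} = \sqrt{2 D} = \sqrt{2} \sqrt{D}$)
$\frac{31004 - 49578}{3714 \left(-1\right) + y{\left(135 \right)}} = \frac{31004 - 49578}{3714 \left(-1\right) + \sqrt{2} \sqrt{135}} = - \frac{18574}{-3714 + \sqrt{2} \cdot 3 \sqrt{15}} = - \frac{18574}{-3714 + 3 \sqrt{30}}$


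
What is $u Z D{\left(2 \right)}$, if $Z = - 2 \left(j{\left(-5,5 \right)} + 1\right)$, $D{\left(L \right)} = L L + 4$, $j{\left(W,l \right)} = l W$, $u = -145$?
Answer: $-55680$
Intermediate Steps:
$j{\left(W,l \right)} = W l$
$D{\left(L \right)} = 4 + L^{2}$ ($D{\left(L \right)} = L^{2} + 4 = 4 + L^{2}$)
$Z = 48$ ($Z = - 2 \left(\left(-5\right) 5 + 1\right) = - 2 \left(-25 + 1\right) = \left(-2\right) \left(-24\right) = 48$)
$u Z D{\left(2 \right)} = - 145 \cdot 48 \left(4 + 2^{2}\right) = - 145 \cdot 48 \left(4 + 4\right) = - 145 \cdot 48 \cdot 8 = \left(-145\right) 384 = -55680$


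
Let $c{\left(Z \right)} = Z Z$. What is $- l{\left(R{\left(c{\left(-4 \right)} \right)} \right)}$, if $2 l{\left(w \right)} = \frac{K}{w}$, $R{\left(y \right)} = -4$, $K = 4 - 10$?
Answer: $- \frac{3}{4} \approx -0.75$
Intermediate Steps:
$c{\left(Z \right)} = Z^{2}$
$K = -6$ ($K = 4 - 10 = -6$)
$l{\left(w \right)} = - \frac{3}{w}$ ($l{\left(w \right)} = \frac{\left(-6\right) \frac{1}{w}}{2} = - \frac{3}{w}$)
$- l{\left(R{\left(c{\left(-4 \right)} \right)} \right)} = - \frac{-3}{-4} = - \frac{\left(-3\right) \left(-1\right)}{4} = \left(-1\right) \frac{3}{4} = - \frac{3}{4}$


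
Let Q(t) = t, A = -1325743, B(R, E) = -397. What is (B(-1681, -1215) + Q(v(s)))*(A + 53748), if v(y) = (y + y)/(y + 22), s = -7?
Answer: 1518507631/3 ≈ 5.0617e+8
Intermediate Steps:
v(y) = 2*y/(22 + y) (v(y) = (2*y)/(22 + y) = 2*y/(22 + y))
(B(-1681, -1215) + Q(v(s)))*(A + 53748) = (-397 + 2*(-7)/(22 - 7))*(-1325743 + 53748) = (-397 + 2*(-7)/15)*(-1271995) = (-397 + 2*(-7)*(1/15))*(-1271995) = (-397 - 14/15)*(-1271995) = -5969/15*(-1271995) = 1518507631/3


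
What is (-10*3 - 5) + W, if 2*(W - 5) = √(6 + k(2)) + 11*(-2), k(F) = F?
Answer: -41 + √2 ≈ -39.586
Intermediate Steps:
W = -6 + √2 (W = 5 + (√(6 + 2) + 11*(-2))/2 = 5 + (√8 - 22)/2 = 5 + (2*√2 - 22)/2 = 5 + (-22 + 2*√2)/2 = 5 + (-11 + √2) = -6 + √2 ≈ -4.5858)
(-10*3 - 5) + W = (-10*3 - 5) + (-6 + √2) = (-30 - 5) + (-6 + √2) = -35 + (-6 + √2) = -41 + √2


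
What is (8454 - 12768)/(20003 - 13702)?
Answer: -4314/6301 ≈ -0.68465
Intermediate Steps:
(8454 - 12768)/(20003 - 13702) = -4314/6301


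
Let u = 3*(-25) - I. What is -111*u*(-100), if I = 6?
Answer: -899100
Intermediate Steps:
u = -81 (u = 3*(-25) - 1*6 = -75 - 6 = -81)
-111*u*(-100) = -111*(-81)*(-100) = 8991*(-100) = -899100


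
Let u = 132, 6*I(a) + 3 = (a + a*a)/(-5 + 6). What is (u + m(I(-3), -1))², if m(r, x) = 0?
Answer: 17424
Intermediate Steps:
I(a) = -½ + a/6 + a²/6 (I(a) = -½ + ((a + a*a)/(-5 + 6))/6 = -½ + ((a + a²)/1)/6 = -½ + ((a + a²)*1)/6 = -½ + (a + a²)/6 = -½ + (a/6 + a²/6) = -½ + a/6 + a²/6)
(u + m(I(-3), -1))² = (132 + 0)² = 132² = 17424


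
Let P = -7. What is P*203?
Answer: -1421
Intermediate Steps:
P*203 = -7*203 = -1421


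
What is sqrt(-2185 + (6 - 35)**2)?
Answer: 8*I*sqrt(21) ≈ 36.661*I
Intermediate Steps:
sqrt(-2185 + (6 - 35)**2) = sqrt(-2185 + (-29)**2) = sqrt(-2185 + 841) = sqrt(-1344) = 8*I*sqrt(21)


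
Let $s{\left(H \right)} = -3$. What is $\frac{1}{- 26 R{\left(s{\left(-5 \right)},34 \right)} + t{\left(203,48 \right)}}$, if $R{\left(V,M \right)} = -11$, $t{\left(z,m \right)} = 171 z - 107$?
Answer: $\frac{1}{34892} \approx 2.866 \cdot 10^{-5}$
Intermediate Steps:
$t{\left(z,m \right)} = -107 + 171 z$
$\frac{1}{- 26 R{\left(s{\left(-5 \right)},34 \right)} + t{\left(203,48 \right)}} = \frac{1}{\left(-26\right) \left(-11\right) + \left(-107 + 171 \cdot 203\right)} = \frac{1}{286 + \left(-107 + 34713\right)} = \frac{1}{286 + 34606} = \frac{1}{34892}$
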